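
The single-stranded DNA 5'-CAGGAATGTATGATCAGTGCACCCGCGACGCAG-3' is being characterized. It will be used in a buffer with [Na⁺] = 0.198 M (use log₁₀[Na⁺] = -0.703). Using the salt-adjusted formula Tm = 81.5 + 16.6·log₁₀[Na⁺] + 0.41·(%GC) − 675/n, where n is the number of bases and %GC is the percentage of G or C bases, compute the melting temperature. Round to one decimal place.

Length n = 33. Counting bases: A=9, T=5, C=9, G=10
G+C = 19, so %GC = 19/33 × 100 = 57.576%
Salt term: 16.6 × (-0.703) = -11.67
GC term: 0.41 × 57.576 = 23.606; length term: −675/33 = −20.455
Tm = 81.5 + (-11.67) + 23.606 − 20.455 = 72.981 → 73.0°C

73.0°C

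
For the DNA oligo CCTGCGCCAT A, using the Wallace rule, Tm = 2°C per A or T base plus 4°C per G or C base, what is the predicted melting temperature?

36°C

Scanning the sequence gives C=5, G=2, A=2, T=2.
AT pairs contribute 4, GC pairs contribute 7.
Tm = 2(4) + 4(7) = 8 + 28 = 36°C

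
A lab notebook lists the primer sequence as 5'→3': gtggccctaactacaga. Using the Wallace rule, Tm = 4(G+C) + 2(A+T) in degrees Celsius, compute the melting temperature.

G=4, T=3, C=5, A=5
So N_AT = 8 and N_GC = 9.
Tm = 4·9 + 2·8 = 36 + 16 = 52°C

52°C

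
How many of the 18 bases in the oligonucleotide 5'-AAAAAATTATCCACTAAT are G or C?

A=10, T=5, G=0, C=3
G+C = 0 + 3 = 3

3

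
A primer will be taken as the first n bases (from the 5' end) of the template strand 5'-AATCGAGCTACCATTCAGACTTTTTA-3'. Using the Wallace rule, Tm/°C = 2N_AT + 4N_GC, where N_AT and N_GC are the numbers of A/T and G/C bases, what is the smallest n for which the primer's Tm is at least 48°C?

First 16 bases: AATCGAGCTACCATTC → Tm = 46°C (< 48°C)
First 17 bases: AATCGAGCTACCATTCA → Tm = 48°C (≥ 48°C)
Since every base adds ≥2°C, Tm only increases with n, so the threshold is first crossed at n = 17.

n = 17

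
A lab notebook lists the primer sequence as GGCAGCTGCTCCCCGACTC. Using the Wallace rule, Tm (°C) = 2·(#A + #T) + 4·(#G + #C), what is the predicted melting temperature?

Scanning the sequence gives C=9, T=3, A=2, G=5.
So N_AT = 5 and N_GC = 14.
Tm = 2(5) + 4(14) = 10 + 56 = 66°C

66°C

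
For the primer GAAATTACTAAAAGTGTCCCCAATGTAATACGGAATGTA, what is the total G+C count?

13

A=16, T=10, C=6, G=7
G+C = 7 + 6 = 13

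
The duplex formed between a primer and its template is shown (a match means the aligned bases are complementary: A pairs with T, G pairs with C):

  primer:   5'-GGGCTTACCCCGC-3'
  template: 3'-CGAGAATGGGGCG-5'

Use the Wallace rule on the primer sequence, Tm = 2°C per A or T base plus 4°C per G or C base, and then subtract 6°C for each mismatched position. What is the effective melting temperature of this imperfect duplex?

Primer base counts: A=1, T=2, G=4, C=6 → A+T=3, G+C=10
Perfect-match Tm = 2(3) + 4(10) = 6 + 40 = 46°C
Mismatches (positions where the bases are not complementary): 2 (at positions 2, 3)
Effective Tm = 46 − 2×6 = 46 − 12 = 34°C

34°C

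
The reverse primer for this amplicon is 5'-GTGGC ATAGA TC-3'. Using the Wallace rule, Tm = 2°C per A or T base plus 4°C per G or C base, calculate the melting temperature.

36°C

Base counts: T=3, G=4, A=3, C=2
AT pairs contribute 6, GC pairs contribute 6.
Tm = 4·6 + 2·6 = 24 + 12 = 36°C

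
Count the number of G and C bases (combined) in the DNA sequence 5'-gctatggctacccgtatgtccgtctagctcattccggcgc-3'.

Base counts: G=10, T=11, A=5, C=14
Total G or C: 10 + 14 = 24

24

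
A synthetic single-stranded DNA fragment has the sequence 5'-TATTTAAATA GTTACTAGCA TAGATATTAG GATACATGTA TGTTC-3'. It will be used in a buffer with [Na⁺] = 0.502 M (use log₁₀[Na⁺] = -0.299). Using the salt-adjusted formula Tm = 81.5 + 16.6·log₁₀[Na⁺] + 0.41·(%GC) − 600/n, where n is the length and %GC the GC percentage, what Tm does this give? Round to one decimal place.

Length n = 45. Base counts: T=18, C=4, G=7, A=16
G+C = 11, so %GC = 11/45 × 100 = 24.444%
Salt term: 16.6 × (-0.299) = -4.963
GC term: 0.41 × 24.444 = 10.022; length term: −600/45 = −13.333
Tm = 81.5 + (-4.963) + 10.022 − 13.333 = 73.226 → 73.2°C

73.2°C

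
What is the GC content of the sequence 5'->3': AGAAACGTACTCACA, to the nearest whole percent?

40%

Base counts: A=7, G=2, T=2, C=4
G+C = 2 + 4 = 6 out of 15 bases
%GC = 6/15 × 100 = 40% ≈ 40%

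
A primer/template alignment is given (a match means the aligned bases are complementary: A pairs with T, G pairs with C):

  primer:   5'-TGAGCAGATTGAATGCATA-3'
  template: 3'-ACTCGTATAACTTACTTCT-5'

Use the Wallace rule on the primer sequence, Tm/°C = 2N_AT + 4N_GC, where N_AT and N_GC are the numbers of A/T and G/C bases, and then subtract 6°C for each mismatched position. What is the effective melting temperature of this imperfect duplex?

Primer base counts: A=7, T=5, G=5, C=2 → A+T=12, G+C=7
Perfect-match Tm = 2(12) + 4(7) = 24 + 28 = 52°C
Mismatches (positions where the bases are not complementary): 3 (at positions 7, 16, 18)
Effective Tm = 52 − 3×6 = 52 − 18 = 34°C

34°C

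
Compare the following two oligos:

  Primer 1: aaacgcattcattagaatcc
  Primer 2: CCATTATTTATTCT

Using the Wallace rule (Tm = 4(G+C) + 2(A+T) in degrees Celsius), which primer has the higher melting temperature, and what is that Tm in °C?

Primer 1: A+T=13, G+C=7 → Tm = 2(13)+4(7) = 54°C
Primer 2: A+T=11, G+C=3 → Tm = 2(11)+4(3) = 34°C
54°C vs 34°C → primer 1 is higher.

Primer 1, 54°C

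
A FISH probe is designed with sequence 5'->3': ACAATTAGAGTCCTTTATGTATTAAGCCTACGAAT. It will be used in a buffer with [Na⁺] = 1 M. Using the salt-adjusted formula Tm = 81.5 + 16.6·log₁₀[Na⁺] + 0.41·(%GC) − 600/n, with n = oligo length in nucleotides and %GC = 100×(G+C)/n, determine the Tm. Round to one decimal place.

77.2°C

Length n = 35. Base counts: C=6, G=5, A=12, T=12
G+C = 11, so %GC = 11/35 × 100 = 31.429%
Salt term: 16.6 × (0) = 0
GC term: 0.41 × 31.429 = 12.886; length term: −600/35 = −17.143
Tm = 81.5 + (0) + 12.886 − 17.143 = 77.243 → 77.2°C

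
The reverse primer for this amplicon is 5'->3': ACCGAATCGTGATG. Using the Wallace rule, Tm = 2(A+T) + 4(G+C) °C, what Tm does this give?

Counting bases: G=4, T=3, A=4, C=3
A+T = 7, G+C = 7
Tm = 4·7 + 2·7 = 28 + 14 = 42°C

42°C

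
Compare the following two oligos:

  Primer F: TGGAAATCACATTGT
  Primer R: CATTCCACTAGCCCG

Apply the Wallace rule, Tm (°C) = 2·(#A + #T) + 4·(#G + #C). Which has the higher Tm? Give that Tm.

Primer F: A+T=10, G+C=5 → Tm = 2(10)+4(5) = 40°C
Primer R: A+T=6, G+C=9 → Tm = 2(6)+4(9) = 48°C
40°C vs 48°C → primer R is higher.

Primer R, 48°C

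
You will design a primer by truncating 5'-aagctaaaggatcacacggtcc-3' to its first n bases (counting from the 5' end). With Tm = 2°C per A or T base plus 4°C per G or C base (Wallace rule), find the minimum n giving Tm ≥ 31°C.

n = 12

First 11 bases: AAGCTAAAGGA → Tm = 30°C (< 31°C)
First 12 bases: AAGCTAAAGGAT → Tm = 32°C (≥ 31°C)
Each additional base adds 2°C (A/T) or 4°C (G/C), so Tm is non-decreasing in n; n = 12 is the first length to reach 31°C.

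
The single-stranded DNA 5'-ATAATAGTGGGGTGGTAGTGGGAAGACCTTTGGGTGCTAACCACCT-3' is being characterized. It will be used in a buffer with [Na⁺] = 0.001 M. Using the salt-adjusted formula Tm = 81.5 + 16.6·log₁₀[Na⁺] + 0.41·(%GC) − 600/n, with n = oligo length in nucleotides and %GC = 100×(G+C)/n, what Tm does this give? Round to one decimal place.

39.2°C

Length n = 46. Scanning the sequence gives A=11, G=16, C=7, T=12.
G+C = 23, so %GC = 23/46 × 100 = 50%
Salt term: 16.6 × (-3) = -49.8
GC term: 0.41 × 50 = 20.5; length term: −600/46 = −13.043
Tm = 81.5 + (-49.8) + 20.5 − 13.043 = 39.157 → 39.2°C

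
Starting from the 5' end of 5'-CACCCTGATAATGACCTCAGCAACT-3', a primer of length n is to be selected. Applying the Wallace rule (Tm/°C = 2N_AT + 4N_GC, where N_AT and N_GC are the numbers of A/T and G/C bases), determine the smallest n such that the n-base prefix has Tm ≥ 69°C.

First 23 bases: CACCCTGATAATGACCTCAGCAA → Tm = 68°C (< 69°C)
First 24 bases: CACCCTGATAATGACCTCAGCAAC → Tm = 72°C (≥ 69°C)
Each additional base adds 2°C (A/T) or 4°C (G/C), so Tm is non-decreasing in n; n = 24 is the first length to reach 69°C.

n = 24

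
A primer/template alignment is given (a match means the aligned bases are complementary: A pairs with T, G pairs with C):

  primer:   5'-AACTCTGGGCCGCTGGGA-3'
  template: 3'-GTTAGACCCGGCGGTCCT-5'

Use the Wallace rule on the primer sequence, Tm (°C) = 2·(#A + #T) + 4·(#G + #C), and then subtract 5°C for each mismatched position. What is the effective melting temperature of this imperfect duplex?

40°C

Primer base counts: A=3, T=3, G=7, C=5 → A+T=6, G+C=12
Perfect-match Tm = 2(6) + 4(12) = 12 + 48 = 60°C
Mismatches (positions where the bases are not complementary): 4 (at positions 1, 3, 14, 15)
Effective Tm = 60 − 4×5 = 60 − 20 = 40°C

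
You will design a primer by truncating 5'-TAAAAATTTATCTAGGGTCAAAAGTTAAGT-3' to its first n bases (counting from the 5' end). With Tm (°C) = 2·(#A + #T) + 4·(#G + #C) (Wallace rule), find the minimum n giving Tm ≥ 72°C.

First 28 bases: TAAAAATTTATCTAGGGTCAAAAGTTAA → Tm = 68°C (< 72°C)
First 29 bases: TAAAAATTTATCTAGGGTCAAAAGTTAAG → Tm = 72°C (≥ 72°C)
Since every base adds ≥2°C, Tm only increases with n, so the threshold is first crossed at n = 29.

n = 29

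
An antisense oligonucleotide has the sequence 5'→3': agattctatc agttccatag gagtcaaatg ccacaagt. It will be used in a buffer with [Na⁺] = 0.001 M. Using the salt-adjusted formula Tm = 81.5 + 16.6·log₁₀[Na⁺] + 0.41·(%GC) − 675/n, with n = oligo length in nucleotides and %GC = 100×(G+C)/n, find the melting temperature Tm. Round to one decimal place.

Length n = 38. Counting bases: G=7, C=8, A=13, T=10
G+C = 15, so %GC = 15/38 × 100 = 39.474%
Salt term: 16.6 × (-3) = -49.8
GC term: 0.41 × 39.474 = 16.184; length term: −675/38 = −17.763
Tm = 81.5 + (-49.8) + 16.184 − 17.763 = 30.121 → 30.1°C

30.1°C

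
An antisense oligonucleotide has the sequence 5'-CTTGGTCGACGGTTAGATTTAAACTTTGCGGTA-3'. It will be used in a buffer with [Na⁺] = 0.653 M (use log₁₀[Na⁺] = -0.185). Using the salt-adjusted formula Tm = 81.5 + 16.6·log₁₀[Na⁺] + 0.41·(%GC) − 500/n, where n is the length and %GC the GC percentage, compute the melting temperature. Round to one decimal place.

Length n = 33. T=12, A=7, G=9, C=5
G+C = 14, so %GC = 14/33 × 100 = 42.424%
Salt term: 16.6 × (-0.185) = -3.071
GC term: 0.41 × 42.424 = 17.394; length term: −500/33 = −15.152
Tm = 81.5 + (-3.071) + 17.394 − 15.152 = 80.671 → 80.7°C

80.7°C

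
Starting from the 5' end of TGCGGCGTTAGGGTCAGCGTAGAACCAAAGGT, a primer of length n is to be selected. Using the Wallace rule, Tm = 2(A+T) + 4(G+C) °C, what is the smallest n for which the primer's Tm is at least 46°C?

n = 14

First 13 bases: TGCGGCGTTAGGG → Tm = 44°C (< 46°C)
First 14 bases: TGCGGCGTTAGGGT → Tm = 46°C (≥ 46°C)
Since every base adds ≥2°C, Tm only increases with n, so the threshold is first crossed at n = 14.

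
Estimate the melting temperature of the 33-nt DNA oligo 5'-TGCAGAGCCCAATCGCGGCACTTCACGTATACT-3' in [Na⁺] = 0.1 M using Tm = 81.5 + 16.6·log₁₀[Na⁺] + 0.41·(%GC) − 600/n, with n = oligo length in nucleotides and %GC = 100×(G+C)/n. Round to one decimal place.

69.1°C

Length n = 33. G=7, T=7, A=8, C=11
G+C = 18, so %GC = 18/33 × 100 = 54.545%
Salt term: 16.6 × (-1) = -16.6
GC term: 0.41 × 54.545 = 22.363; length term: −600/33 = −18.182
Tm = 81.5 + (-16.6) + 22.363 − 18.182 = 69.081 → 69.1°C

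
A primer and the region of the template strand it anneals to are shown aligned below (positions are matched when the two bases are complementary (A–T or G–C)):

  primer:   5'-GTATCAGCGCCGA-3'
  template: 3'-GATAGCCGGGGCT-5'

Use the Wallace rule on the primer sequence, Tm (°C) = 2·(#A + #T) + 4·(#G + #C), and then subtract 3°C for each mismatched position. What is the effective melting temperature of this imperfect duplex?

33°C

Primer base counts: A=3, T=2, G=4, C=4 → A+T=5, G+C=8
Perfect-match Tm = 2(5) + 4(8) = 10 + 32 = 42°C
Mismatches (positions where the bases are not complementary): 3 (at positions 1, 6, 9)
Effective Tm = 42 − 3×3 = 42 − 9 = 33°C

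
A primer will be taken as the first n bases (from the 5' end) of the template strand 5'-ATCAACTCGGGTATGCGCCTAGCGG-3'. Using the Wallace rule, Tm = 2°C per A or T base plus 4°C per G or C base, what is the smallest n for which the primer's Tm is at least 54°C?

n = 18

First 17 bases: ATCAACTCGGGTATGCG → Tm = 52°C (< 54°C)
First 18 bases: ATCAACTCGGGTATGCGC → Tm = 56°C (≥ 54°C)
Since every base adds ≥2°C, Tm only increases with n, so the threshold is first crossed at n = 18.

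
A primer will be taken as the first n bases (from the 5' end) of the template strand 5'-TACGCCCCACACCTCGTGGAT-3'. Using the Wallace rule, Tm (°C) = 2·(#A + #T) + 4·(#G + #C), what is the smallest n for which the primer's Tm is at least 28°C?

First 7 bases: TACGCCC → Tm = 24°C (< 28°C)
First 8 bases: TACGCCCC → Tm = 28°C (≥ 28°C)
Since every base adds ≥2°C, Tm only increases with n, so the threshold is first crossed at n = 8.

n = 8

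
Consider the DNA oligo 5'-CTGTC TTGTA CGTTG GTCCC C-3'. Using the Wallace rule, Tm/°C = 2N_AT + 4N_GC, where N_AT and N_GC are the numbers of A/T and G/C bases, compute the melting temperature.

66°C

T=8, A=1, G=5, C=7
So N_AT = 9 and N_GC = 12.
Tm = 2×9 + 4×12 = 66°C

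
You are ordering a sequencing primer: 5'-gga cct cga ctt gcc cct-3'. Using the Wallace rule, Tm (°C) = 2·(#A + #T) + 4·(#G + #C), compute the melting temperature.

Scanning the sequence gives C=8, G=4, A=2, T=4.
So N_AT = 6 and N_GC = 12.
Tm = 2×6 + 4×12 = 60°C

60°C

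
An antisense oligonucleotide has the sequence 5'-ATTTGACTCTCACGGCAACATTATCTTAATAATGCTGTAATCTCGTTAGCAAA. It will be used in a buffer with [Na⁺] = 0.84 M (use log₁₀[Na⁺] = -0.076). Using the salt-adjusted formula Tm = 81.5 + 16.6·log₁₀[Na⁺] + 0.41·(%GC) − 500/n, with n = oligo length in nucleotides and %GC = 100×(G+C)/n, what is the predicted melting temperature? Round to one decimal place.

Length n = 53. Base counts: A=17, C=11, T=18, G=7
G+C = 18, so %GC = 18/53 × 100 = 33.962%
Salt term: 16.6 × (-0.076) = -1.262
GC term: 0.41 × 33.962 = 13.924; length term: −500/53 = −9.434
Tm = 81.5 + (-1.262) + 13.924 − 9.434 = 84.728 → 84.7°C

84.7°C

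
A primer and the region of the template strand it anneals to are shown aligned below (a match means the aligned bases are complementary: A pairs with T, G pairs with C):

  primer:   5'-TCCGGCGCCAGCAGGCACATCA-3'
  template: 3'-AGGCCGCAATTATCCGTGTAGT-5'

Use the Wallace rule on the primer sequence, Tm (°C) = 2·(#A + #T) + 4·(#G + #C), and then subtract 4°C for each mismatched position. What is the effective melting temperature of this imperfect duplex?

58°C

Primer base counts: A=5, T=2, G=6, C=9 → A+T=7, G+C=15
Perfect-match Tm = 2(7) + 4(15) = 14 + 60 = 74°C
Mismatches (positions where the bases are not complementary): 4 (at positions 8, 9, 11, 12)
Effective Tm = 74 − 4×4 = 74 − 16 = 58°C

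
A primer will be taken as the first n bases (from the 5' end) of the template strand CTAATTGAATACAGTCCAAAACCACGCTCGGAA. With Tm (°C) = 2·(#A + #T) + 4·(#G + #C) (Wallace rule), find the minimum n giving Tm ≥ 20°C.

n = 8

First 7 bases: CTAATTG → Tm = 18°C (< 20°C)
First 8 bases: CTAATTGA → Tm = 20°C (≥ 20°C)
Since every base adds ≥2°C, Tm only increases with n, so the threshold is first crossed at n = 8.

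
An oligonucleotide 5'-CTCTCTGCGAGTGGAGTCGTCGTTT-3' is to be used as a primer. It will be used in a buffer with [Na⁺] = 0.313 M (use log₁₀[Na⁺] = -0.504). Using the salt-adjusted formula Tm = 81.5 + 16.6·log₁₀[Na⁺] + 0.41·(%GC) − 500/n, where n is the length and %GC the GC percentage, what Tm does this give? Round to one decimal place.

Length n = 25. C=6, G=8, T=9, A=2
G+C = 14, so %GC = 14/25 × 100 = 56%
Salt term: 16.6 × (-0.504) = -8.366
GC term: 0.41 × 56 = 22.96; length term: −500/25 = −20
Tm = 81.5 + (-8.366) + 22.96 − 20 = 76.094 → 76.1°C

76.1°C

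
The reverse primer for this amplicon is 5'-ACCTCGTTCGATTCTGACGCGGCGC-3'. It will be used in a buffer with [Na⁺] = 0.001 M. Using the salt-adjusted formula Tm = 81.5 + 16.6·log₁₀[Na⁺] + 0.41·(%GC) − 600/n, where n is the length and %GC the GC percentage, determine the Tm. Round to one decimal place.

Length n = 25. A=3, G=7, T=6, C=9
G+C = 16, so %GC = 16/25 × 100 = 64%
Salt term: 16.6 × (-3) = -49.8
GC term: 0.41 × 64 = 26.24; length term: −600/25 = −24
Tm = 81.5 + (-49.8) + 26.24 − 24 = 33.94 → 33.9°C

33.9°C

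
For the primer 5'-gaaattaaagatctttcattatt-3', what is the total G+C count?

4

Counting bases: A=9, C=2, T=10, G=2
Total G or C: 2 + 2 = 4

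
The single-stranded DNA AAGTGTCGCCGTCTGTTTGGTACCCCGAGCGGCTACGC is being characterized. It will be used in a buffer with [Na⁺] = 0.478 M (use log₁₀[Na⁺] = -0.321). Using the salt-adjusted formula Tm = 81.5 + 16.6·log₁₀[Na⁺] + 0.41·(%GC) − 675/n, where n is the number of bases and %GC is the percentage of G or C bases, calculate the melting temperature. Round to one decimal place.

Length n = 38. Counting bases: A=5, T=9, C=12, G=12
G+C = 24, so %GC = 24/38 × 100 = 63.158%
Salt term: 16.6 × (-0.321) = -5.329
GC term: 0.41 × 63.158 = 25.895; length term: −675/38 = −17.763
Tm = 81.5 + (-5.329) + 25.895 − 17.763 = 84.303 → 84.3°C

84.3°C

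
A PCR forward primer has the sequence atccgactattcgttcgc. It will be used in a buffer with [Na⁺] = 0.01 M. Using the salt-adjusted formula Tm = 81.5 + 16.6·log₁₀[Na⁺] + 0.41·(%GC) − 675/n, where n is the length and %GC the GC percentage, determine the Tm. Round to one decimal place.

31.3°C

Length n = 18. Counting bases: G=3, C=6, A=3, T=6
G+C = 9, so %GC = 9/18 × 100 = 50%
Salt term: 16.6 × (-2) = -33.2
GC term: 0.41 × 50 = 20.5; length term: −675/18 = −37.5
Tm = 81.5 + (-33.2) + 20.5 − 37.5 = 31.3 → 31.3°C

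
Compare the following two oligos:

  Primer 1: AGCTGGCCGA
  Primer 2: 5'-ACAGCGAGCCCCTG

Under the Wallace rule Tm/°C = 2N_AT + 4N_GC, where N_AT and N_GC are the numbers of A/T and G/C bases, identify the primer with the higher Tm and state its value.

Primer 2, 48°C

Primer 1: A+T=3, G+C=7 → Tm = 2(3)+4(7) = 34°C
Primer 2: A+T=4, G+C=10 → Tm = 2(4)+4(10) = 48°C
34°C vs 48°C → primer 2 is higher.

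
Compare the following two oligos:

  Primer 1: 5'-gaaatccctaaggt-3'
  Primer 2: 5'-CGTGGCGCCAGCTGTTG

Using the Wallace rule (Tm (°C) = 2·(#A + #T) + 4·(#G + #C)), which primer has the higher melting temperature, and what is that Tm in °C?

Primer 1: A+T=8, G+C=6 → Tm = 2(8)+4(6) = 40°C
Primer 2: A+T=5, G+C=12 → Tm = 2(5)+4(12) = 58°C
40°C vs 58°C → primer 2 is higher.

Primer 2, 58°C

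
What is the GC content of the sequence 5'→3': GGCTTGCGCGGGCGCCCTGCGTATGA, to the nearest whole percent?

Base counts: C=8, A=2, G=11, T=5
G+C = 11 + 8 = 19 out of 26 bases
%GC = 19/26 × 100 = 73.08% ≈ 73%

73%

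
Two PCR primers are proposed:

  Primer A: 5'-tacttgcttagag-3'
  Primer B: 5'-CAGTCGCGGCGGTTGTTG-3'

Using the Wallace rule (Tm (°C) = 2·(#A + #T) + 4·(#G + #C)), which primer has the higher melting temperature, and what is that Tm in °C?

Primer B, 60°C

Primer A: A+T=8, G+C=5 → Tm = 2(8)+4(5) = 36°C
Primer B: A+T=6, G+C=12 → Tm = 2(6)+4(12) = 60°C
36°C vs 60°C → primer B is higher.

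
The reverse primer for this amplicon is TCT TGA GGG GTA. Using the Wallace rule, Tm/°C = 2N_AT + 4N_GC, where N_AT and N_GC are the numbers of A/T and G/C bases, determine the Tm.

36°C

Scanning the sequence gives A=2, G=5, T=4, C=1.
So N_AT = 6 and N_GC = 6.
Tm = 2×6 + 4×6 = 36°C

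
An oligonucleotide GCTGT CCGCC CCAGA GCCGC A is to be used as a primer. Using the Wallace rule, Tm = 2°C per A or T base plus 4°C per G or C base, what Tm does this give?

74°C

Scanning the sequence gives T=2, C=10, A=3, G=6.
AT pairs contribute 5, GC pairs contribute 16.
Tm = 4·16 + 2·5 = 64 + 10 = 74°C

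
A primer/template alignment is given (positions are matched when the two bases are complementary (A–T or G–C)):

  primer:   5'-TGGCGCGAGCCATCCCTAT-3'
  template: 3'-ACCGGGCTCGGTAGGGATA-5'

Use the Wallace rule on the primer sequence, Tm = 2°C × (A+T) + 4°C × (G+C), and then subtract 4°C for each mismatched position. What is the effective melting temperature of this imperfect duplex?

Primer base counts: A=3, T=4, G=5, C=7 → A+T=7, G+C=12
Perfect-match Tm = 2(7) + 4(12) = 14 + 48 = 62°C
Mismatches (positions where the bases are not complementary): 1 (at position 5)
Effective Tm = 62 − 1×4 = 62 − 4 = 58°C

58°C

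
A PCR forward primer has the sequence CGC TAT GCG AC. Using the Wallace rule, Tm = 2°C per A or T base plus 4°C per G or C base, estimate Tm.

36°C

Base counts: T=2, G=3, A=2, C=4
AT pairs contribute 4, GC pairs contribute 7.
Tm = 2×4 + 4×7 = 36°C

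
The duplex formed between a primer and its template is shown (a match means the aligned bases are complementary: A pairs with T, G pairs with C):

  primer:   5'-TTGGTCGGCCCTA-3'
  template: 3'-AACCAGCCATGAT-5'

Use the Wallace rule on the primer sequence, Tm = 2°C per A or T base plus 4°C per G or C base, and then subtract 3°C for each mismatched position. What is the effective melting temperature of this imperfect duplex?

36°C

Primer base counts: A=1, T=4, G=4, C=4 → A+T=5, G+C=8
Perfect-match Tm = 2(5) + 4(8) = 10 + 32 = 42°C
Mismatches (positions where the bases are not complementary): 2 (at positions 9, 10)
Effective Tm = 42 − 2×3 = 42 − 6 = 36°C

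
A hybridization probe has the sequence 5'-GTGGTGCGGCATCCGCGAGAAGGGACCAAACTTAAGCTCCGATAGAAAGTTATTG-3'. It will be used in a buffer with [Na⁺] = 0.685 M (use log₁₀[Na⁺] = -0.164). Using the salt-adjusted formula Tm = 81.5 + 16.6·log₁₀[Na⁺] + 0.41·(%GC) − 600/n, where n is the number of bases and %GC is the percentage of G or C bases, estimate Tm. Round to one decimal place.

88.7°C

Length n = 55. Scanning the sequence gives T=11, A=16, G=17, C=11.
G+C = 28, so %GC = 28/55 × 100 = 50.909%
Salt term: 16.6 × (-0.164) = -2.722
GC term: 0.41 × 50.909 = 20.873; length term: −600/55 = −10.909
Tm = 81.5 + (-2.722) + 20.873 − 10.909 = 88.742 → 88.7°C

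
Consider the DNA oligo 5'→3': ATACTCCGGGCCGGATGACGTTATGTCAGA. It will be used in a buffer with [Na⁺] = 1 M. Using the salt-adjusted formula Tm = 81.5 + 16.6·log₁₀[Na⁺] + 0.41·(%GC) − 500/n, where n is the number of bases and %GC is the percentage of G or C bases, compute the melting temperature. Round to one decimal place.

Length n = 30. Counting bases: G=9, A=7, T=7, C=7
G+C = 16, so %GC = 16/30 × 100 = 53.333%
Salt term: 16.6 × (0) = 0
GC term: 0.41 × 53.333 = 21.867; length term: −500/30 = −16.667
Tm = 81.5 + (0) + 21.867 − 16.667 = 86.7 → 86.7°C

86.7°C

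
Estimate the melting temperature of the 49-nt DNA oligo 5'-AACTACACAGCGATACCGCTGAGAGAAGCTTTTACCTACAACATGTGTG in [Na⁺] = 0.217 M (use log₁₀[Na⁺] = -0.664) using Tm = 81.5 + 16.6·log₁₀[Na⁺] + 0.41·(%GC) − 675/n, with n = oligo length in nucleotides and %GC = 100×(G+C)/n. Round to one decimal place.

75.1°C

Length n = 49. Scanning the sequence gives A=16, T=11, C=12, G=10.
G+C = 22, so %GC = 22/49 × 100 = 44.898%
Salt term: 16.6 × (-0.664) = -11.022
GC term: 0.41 × 44.898 = 18.408; length term: −675/49 = −13.776
Tm = 81.5 + (-11.022) + 18.408 − 13.776 = 75.11 → 75.1°C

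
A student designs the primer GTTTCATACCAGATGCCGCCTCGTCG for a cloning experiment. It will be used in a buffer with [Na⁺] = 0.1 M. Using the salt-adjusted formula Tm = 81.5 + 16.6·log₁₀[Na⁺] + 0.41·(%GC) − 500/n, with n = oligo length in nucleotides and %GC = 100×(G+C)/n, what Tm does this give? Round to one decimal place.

Length n = 26. Base counts: A=4, C=9, T=7, G=6
G+C = 15, so %GC = 15/26 × 100 = 57.692%
Salt term: 16.6 × (-1) = -16.6
GC term: 0.41 × 57.692 = 23.654; length term: −500/26 = −19.231
Tm = 81.5 + (-16.6) + 23.654 − 19.231 = 69.323 → 69.3°C

69.3°C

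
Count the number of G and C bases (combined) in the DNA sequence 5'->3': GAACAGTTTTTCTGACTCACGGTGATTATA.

11

Scanning the sequence gives T=11, G=6, C=5, A=8.
Total G or C: 6 + 5 = 11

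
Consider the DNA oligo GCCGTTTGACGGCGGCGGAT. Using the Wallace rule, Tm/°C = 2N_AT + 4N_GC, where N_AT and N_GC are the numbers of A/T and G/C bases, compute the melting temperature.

68°C

Counting bases: C=5, A=2, T=4, G=9
AT pairs contribute 6, GC pairs contribute 14.
Tm = 4·14 + 2·6 = 56 + 12 = 68°C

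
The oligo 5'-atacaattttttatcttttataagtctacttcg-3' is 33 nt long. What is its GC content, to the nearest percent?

21%

Counting bases: G=2, C=5, T=17, A=9
G+C = 2 + 5 = 7 out of 33 bases
%GC = 7/33 × 100 = 21.21% ≈ 21%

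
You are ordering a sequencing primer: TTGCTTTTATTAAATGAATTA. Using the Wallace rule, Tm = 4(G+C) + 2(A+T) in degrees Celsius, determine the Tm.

48°C

T=11, C=1, G=2, A=7
AT pairs contribute 18, GC pairs contribute 3.
Tm = 4·3 + 2·18 = 12 + 36 = 48°C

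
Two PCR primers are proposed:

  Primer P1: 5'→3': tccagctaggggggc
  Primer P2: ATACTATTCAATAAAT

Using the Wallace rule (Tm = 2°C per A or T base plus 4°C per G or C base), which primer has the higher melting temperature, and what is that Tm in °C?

Primer P1: A+T=4, G+C=11 → Tm = 2(4)+4(11) = 52°C
Primer P2: A+T=14, G+C=2 → Tm = 2(14)+4(2) = 36°C
52°C vs 36°C → primer P1 is higher.

Primer P1, 52°C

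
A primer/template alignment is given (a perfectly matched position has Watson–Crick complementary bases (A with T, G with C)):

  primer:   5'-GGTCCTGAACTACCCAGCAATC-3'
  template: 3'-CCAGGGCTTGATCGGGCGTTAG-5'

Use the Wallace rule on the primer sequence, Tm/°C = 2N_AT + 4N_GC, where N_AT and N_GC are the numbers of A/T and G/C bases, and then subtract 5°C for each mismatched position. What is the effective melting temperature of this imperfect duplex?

53°C

Primer base counts: A=6, T=4, G=4, C=8 → A+T=10, G+C=12
Perfect-match Tm = 2(10) + 4(12) = 20 + 48 = 68°C
Mismatches (positions where the bases are not complementary): 3 (at positions 6, 13, 16)
Effective Tm = 68 − 3×5 = 68 − 15 = 53°C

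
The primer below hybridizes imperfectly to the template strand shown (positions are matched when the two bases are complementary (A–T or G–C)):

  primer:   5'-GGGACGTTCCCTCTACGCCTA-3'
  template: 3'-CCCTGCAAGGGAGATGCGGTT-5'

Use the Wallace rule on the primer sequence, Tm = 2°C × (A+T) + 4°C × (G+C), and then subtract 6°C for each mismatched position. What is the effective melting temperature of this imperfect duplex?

Primer base counts: A=3, T=5, G=5, C=8 → A+T=8, G+C=13
Perfect-match Tm = 2(8) + 4(13) = 16 + 52 = 68°C
Mismatches (positions where the bases are not complementary): 1 (at position 20)
Effective Tm = 68 − 1×6 = 68 − 6 = 62°C

62°C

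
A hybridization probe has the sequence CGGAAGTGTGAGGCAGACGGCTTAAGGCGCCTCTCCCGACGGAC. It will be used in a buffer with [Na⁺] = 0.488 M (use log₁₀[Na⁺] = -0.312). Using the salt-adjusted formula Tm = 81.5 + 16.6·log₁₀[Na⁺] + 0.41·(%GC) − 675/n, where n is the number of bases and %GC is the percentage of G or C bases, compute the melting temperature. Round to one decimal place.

88.0°C

Length n = 44. Scanning the sequence gives A=9, T=6, G=16, C=13.
G+C = 29, so %GC = 29/44 × 100 = 65.909%
Salt term: 16.6 × (-0.312) = -5.179
GC term: 0.41 × 65.909 = 27.023; length term: −675/44 = −15.341
Tm = 81.5 + (-5.179) + 27.023 − 15.341 = 88.003 → 88.0°C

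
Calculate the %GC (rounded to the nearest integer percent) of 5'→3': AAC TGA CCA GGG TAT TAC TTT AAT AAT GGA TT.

31%

Scanning the sequence gives A=11, C=4, T=11, G=6.
G+C = 6 + 4 = 10 out of 32 bases
%GC = 10/32 × 100 = 31.25% ≈ 31%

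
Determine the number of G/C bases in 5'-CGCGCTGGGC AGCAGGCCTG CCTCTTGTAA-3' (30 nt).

20

Base counts: G=10, A=4, T=6, C=10
Total G or C: 10 + 10 = 20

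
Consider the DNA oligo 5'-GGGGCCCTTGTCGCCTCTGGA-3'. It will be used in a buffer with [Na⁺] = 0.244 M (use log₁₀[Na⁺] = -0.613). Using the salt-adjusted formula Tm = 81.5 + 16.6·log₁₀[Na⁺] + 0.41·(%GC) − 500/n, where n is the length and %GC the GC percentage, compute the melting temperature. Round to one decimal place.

76.8°C

Length n = 21. Scanning the sequence gives A=1, T=5, G=8, C=7.
G+C = 15, so %GC = 15/21 × 100 = 71.429%
Salt term: 16.6 × (-0.613) = -10.176
GC term: 0.41 × 71.429 = 29.286; length term: −500/21 = −23.81
Tm = 81.5 + (-10.176) + 29.286 − 23.81 = 76.8 → 76.8°C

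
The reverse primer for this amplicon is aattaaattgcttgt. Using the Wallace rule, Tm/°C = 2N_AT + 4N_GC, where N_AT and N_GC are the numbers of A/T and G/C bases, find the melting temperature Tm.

36°C

Counting bases: G=2, T=7, A=5, C=1
A+T = 12, G+C = 3
Tm = 2(12) + 4(3) = 24 + 12 = 36°C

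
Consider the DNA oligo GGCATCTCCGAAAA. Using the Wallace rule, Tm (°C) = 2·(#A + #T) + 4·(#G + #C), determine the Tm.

42°C

Base counts: A=5, G=3, C=4, T=2
AT pairs contribute 7, GC pairs contribute 7.
Tm = 4·7 + 2·7 = 28 + 14 = 42°C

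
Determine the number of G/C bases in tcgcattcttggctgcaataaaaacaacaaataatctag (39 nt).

13

G=5, C=8, A=16, T=10
Total G or C: 5 + 8 = 13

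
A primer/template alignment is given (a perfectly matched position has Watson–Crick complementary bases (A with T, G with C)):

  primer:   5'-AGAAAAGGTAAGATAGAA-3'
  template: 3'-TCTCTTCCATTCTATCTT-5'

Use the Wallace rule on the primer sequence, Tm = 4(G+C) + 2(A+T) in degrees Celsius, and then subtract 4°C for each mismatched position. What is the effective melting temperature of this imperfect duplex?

Primer base counts: A=11, T=2, G=5, C=0 → A+T=13, G+C=5
Perfect-match Tm = 2(13) + 4(5) = 26 + 20 = 46°C
Mismatches (positions where the bases are not complementary): 1 (at position 4)
Effective Tm = 46 − 1×4 = 46 − 4 = 42°C

42°C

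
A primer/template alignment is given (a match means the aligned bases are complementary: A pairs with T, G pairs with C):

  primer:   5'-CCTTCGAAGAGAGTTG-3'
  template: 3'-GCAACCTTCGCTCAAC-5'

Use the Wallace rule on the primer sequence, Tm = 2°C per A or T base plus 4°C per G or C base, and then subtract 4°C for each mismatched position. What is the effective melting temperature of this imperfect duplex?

36°C

Primer base counts: A=4, T=4, G=5, C=3 → A+T=8, G+C=8
Perfect-match Tm = 2(8) + 4(8) = 16 + 32 = 48°C
Mismatches (positions where the bases are not complementary): 3 (at positions 2, 5, 10)
Effective Tm = 48 − 3×4 = 48 − 12 = 36°C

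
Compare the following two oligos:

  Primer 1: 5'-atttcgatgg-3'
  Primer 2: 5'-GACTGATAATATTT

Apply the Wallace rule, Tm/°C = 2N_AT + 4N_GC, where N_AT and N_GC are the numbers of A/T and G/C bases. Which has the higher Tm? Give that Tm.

Primer 2, 34°C

Primer 1: A+T=6, G+C=4 → Tm = 2(6)+4(4) = 28°C
Primer 2: A+T=11, G+C=3 → Tm = 2(11)+4(3) = 34°C
28°C vs 34°C → primer 2 is higher.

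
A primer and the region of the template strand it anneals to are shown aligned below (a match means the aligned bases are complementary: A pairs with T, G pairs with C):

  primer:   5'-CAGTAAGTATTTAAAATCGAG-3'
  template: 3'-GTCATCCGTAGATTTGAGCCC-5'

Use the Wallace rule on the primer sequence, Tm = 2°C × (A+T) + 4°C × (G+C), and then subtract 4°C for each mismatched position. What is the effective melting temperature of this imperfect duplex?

34°C

Primer base counts: A=9, T=6, G=4, C=2 → A+T=15, G+C=6
Perfect-match Tm = 2(15) + 4(6) = 30 + 24 = 54°C
Mismatches (positions where the bases are not complementary): 5 (at positions 6, 8, 11, 16, 20)
Effective Tm = 54 − 5×4 = 54 − 20 = 34°C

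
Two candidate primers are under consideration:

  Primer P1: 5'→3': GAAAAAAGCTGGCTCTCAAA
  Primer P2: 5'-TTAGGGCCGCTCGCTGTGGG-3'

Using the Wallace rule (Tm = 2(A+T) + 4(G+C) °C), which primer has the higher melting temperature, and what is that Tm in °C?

Primer P1: A+T=12, G+C=8 → Tm = 2(12)+4(8) = 56°C
Primer P2: A+T=6, G+C=14 → Tm = 2(6)+4(14) = 68°C
56°C vs 68°C → primer P2 is higher.

Primer P2, 68°C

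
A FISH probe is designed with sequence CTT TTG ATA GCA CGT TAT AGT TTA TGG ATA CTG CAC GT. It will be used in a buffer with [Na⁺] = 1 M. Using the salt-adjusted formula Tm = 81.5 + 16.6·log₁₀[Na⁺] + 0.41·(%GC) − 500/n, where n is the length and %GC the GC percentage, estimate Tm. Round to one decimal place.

Length n = 38. Base counts: G=8, C=6, T=15, A=9
G+C = 14, so %GC = 14/38 × 100 = 36.842%
Salt term: 16.6 × (0) = 0
GC term: 0.41 × 36.842 = 15.105; length term: −500/38 = −13.158
Tm = 81.5 + (0) + 15.105 − 13.158 = 83.447 → 83.4°C

83.4°C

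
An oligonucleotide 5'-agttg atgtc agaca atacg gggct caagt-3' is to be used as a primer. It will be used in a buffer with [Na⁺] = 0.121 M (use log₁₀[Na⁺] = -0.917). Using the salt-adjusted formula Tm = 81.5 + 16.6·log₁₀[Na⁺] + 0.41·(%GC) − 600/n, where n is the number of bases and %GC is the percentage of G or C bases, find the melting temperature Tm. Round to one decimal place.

Length n = 30. Counting bases: T=7, C=5, G=9, A=9
G+C = 14, so %GC = 14/30 × 100 = 46.667%
Salt term: 16.6 × (-0.917) = -15.222
GC term: 0.41 × 46.667 = 19.133; length term: −600/30 = −20
Tm = 81.5 + (-15.222) + 19.133 − 20 = 65.411 → 65.4°C

65.4°C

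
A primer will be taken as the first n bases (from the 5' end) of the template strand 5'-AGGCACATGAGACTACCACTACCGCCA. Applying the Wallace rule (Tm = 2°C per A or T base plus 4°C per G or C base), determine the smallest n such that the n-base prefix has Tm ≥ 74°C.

n = 24

First 23 bases: AGGCACATGAGACTACCACTACC → Tm = 70°C (< 74°C)
First 24 bases: AGGCACATGAGACTACCACTACCG → Tm = 74°C (≥ 74°C)
Each additional base adds 2°C (A/T) or 4°C (G/C), so Tm is non-decreasing in n; n = 24 is the first length to reach 74°C.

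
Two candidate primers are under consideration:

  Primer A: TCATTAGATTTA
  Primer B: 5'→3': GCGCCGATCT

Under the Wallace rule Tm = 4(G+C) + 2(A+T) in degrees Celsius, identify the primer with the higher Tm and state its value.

Primer A: A+T=10, G+C=2 → Tm = 2(10)+4(2) = 28°C
Primer B: A+T=3, G+C=7 → Tm = 2(3)+4(7) = 34°C
28°C vs 34°C → primer B is higher.

Primer B, 34°C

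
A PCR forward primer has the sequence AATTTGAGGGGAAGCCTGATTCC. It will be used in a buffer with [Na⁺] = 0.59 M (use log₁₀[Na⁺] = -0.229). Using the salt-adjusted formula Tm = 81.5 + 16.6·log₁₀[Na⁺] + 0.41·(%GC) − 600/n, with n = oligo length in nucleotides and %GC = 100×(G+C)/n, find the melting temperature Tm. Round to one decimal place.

Length n = 23. Counting bases: A=6, G=7, C=4, T=6
G+C = 11, so %GC = 11/23 × 100 = 47.826%
Salt term: 16.6 × (-0.229) = -3.801
GC term: 0.41 × 47.826 = 19.609; length term: −600/23 = −26.087
Tm = 81.5 + (-3.801) + 19.609 − 26.087 = 71.221 → 71.2°C

71.2°C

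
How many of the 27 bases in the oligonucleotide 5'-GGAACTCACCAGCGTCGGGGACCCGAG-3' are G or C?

C=9, T=2, G=10, A=6
G+C = 10 + 9 = 19

19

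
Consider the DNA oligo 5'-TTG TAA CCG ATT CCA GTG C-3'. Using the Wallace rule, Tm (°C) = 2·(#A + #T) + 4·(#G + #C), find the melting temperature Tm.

56°C

Counting bases: T=6, A=4, G=4, C=5
A+T = 10, G+C = 9
Tm = 2(10) + 4(9) = 20 + 36 = 56°C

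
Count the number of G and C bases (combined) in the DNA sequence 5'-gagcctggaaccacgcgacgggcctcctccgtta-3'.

Base counts: A=6, G=10, C=13, T=5
Total G or C: 10 + 13 = 23

23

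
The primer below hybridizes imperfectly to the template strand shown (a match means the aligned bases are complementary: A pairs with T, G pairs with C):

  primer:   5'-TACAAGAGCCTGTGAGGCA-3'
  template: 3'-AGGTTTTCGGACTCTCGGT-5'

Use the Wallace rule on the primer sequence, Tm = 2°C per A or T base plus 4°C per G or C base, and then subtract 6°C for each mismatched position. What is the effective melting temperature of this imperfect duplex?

34°C

Primer base counts: A=6, T=3, G=6, C=4 → A+T=9, G+C=10
Perfect-match Tm = 2(9) + 4(10) = 18 + 40 = 58°C
Mismatches (positions where the bases are not complementary): 4 (at positions 2, 6, 13, 17)
Effective Tm = 58 − 4×6 = 58 − 24 = 34°C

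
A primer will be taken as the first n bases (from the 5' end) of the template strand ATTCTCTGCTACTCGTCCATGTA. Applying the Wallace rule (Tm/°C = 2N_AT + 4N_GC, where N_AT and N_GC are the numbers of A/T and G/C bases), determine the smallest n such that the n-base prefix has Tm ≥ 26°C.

First 8 bases: ATTCTCTG → Tm = 22°C (< 26°C)
First 9 bases: ATTCTCTGC → Tm = 26°C (≥ 26°C)
Since every base adds ≥2°C, Tm only increases with n, so the threshold is first crossed at n = 9.

n = 9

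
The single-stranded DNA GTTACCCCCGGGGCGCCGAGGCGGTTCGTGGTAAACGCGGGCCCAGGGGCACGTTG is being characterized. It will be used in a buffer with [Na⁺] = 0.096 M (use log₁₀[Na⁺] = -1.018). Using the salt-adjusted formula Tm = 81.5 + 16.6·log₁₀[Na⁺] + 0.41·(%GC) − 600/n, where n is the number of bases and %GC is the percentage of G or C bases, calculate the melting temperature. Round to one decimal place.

83.9°C

Length n = 56. Counting bases: T=8, G=24, C=17, A=7
G+C = 41, so %GC = 41/56 × 100 = 73.214%
Salt term: 16.6 × (-1.018) = -16.899
GC term: 0.41 × 73.214 = 30.018; length term: −600/56 = −10.714
Tm = 81.5 + (-16.899) + 30.018 − 10.714 = 83.905 → 83.9°C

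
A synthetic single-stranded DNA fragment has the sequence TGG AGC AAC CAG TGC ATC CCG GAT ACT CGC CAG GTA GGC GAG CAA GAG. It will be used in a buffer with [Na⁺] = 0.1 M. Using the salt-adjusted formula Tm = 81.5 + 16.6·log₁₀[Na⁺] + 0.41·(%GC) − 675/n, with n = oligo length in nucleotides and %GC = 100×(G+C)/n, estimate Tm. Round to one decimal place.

Length n = 48. C=13, G=16, T=6, A=13
G+C = 29, so %GC = 29/48 × 100 = 60.417%
Salt term: 16.6 × (-1) = -16.6
GC term: 0.41 × 60.417 = 24.771; length term: −675/48 = −14.062
Tm = 81.5 + (-16.6) + 24.771 − 14.062 = 75.609 → 75.6°C

75.6°C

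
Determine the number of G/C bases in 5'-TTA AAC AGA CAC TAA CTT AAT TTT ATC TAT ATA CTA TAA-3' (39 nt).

7

Counting bases: G=1, T=15, A=17, C=6
Total G or C: 1 + 6 = 7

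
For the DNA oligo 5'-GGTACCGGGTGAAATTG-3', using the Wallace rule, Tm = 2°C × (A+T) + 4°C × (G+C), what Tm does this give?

Base counts: A=4, C=2, T=4, G=7
A+T = 8, G+C = 9
Tm = 4·9 + 2·8 = 36 + 16 = 52°C

52°C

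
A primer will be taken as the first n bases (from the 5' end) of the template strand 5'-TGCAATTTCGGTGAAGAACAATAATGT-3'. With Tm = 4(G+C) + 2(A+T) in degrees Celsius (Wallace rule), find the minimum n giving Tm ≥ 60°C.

n = 22

First 21 bases: TGCAATTTCGGTGAAGAACAA → Tm = 58°C (< 60°C)
First 22 bases: TGCAATTTCGGTGAAGAACAAT → Tm = 60°C (≥ 60°C)
Each additional base adds 2°C (A/T) or 4°C (G/C), so Tm is non-decreasing in n; n = 22 is the first length to reach 60°C.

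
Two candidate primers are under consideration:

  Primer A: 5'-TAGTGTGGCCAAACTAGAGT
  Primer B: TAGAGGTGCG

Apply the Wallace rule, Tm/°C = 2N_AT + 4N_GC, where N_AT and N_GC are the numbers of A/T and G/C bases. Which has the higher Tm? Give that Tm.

Primer A, 58°C

Primer A: A+T=11, G+C=9 → Tm = 2(11)+4(9) = 58°C
Primer B: A+T=4, G+C=6 → Tm = 2(4)+4(6) = 32°C
58°C vs 32°C → primer A is higher.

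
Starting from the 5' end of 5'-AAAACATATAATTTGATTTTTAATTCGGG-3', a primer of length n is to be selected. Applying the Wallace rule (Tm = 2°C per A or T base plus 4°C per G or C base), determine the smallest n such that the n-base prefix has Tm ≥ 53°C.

First 24 bases: AAAACATATAATTTGATTTTTAAT → Tm = 52°C (< 53°C)
First 25 bases: AAAACATATAATTTGATTTTTAATT → Tm = 54°C (≥ 53°C)
Each additional base adds 2°C (A/T) or 4°C (G/C), so Tm is non-decreasing in n; n = 25 is the first length to reach 53°C.

n = 25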